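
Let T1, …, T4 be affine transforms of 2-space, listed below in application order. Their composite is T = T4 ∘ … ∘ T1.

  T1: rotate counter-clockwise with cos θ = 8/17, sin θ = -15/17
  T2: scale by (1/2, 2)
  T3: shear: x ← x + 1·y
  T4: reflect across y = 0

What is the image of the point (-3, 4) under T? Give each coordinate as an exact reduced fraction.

T(p) = (172/17, -154/17)

T1 rotate counter-clockwise with cos θ = 8/17, sin θ = -15/17: (-3, 4) → (36/17, 77/17)
T2 scale by (1/2, 2): (36/17, 77/17) → (18/17, 154/17)
T3 shear: x ← x + 1·y: (18/17, 154/17) → (172/17, 154/17)
T4 reflect across y = 0: (172/17, 154/17) → (172/17, -154/17)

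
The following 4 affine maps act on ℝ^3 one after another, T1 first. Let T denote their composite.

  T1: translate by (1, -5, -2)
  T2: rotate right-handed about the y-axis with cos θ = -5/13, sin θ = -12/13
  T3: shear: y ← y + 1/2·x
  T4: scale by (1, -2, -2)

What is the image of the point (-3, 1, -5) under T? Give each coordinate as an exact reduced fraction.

T1 translate by (1, -5, -2): (-3, 1, -5) → (-2, -4, -7)
T2 rotate right-handed about the y-axis with cos θ = -5/13, sin θ = -12/13: (-2, -4, -7) → (94/13, -4, 11/13)
T3 shear: y ← y + 1/2·x: (94/13, -4, 11/13) → (94/13, -5/13, 11/13)
T4 scale by (1, -2, -2): (94/13, -5/13, 11/13) → (94/13, 10/13, -22/13)

T(p) = (94/13, 10/13, -22/13)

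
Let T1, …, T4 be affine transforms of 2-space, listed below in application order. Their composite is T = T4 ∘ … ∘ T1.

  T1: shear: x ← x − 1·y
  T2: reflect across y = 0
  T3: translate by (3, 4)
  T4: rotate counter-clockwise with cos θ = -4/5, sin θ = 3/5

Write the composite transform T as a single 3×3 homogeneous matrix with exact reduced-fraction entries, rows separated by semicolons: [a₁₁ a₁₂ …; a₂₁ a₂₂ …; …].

T = [-4/5 7/5 -24/5; 3/5 1/5 -7/5; 0 0 1]

T1 = [1 -1 0; 0 1 0; 0 0 1]
T2·T1 = [1 -1 0; 0 -1 0; 0 0 1]
T3·…·T1 = [1 -1 3; 0 -1 4; 0 0 1]
T4·…·T1 = [-4/5 7/5 -24/5; 3/5 1/5 -7/5; 0 0 1]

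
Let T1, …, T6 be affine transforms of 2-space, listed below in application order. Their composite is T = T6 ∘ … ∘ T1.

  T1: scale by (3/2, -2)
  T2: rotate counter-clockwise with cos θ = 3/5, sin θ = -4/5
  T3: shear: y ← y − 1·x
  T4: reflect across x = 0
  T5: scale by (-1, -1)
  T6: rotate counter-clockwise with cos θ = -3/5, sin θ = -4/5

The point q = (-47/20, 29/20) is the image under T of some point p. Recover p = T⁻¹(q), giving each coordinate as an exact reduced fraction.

T1 = [3/2 0 0; 0 -2 0; 0 0 1]
T2·T1 = [9/10 -8/5 0; -6/5 -6/5 0; 0 0 1]
T3·…·T1 = [9/10 -8/5 0; -21/10 2/5 0; 0 0 1]
T4·…·T1 = [-9/10 8/5 0; -21/10 2/5 0; 0 0 1]
T5·…·T1 = [9/10 -8/5 0; 21/10 -2/5 0; 0 0 1]
T6·…·T1 = [57/50 16/25 0; -99/50 38/25 0; 0 0 1]
det M = 3; M⁻¹ = [38/75 -16/75 0; 33/50 19/50 0; 0 0 1]
M⁻¹ · (-47/20, 29/20)ᵀ = (-3/2, -1)ᵀ

p = (-3/2, -1)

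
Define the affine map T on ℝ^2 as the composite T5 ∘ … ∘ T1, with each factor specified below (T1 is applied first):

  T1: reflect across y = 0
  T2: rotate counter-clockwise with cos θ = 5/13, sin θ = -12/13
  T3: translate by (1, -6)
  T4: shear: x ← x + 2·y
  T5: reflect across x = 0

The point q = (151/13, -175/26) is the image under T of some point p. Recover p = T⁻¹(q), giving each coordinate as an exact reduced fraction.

p = (1, -1/2)

T1 = [1 0 0; 0 -1 0; 0 0 1]
T2·T1 = [5/13 -12/13 0; -12/13 -5/13 0; 0 0 1]
T3·…·T1 = [5/13 -12/13 1; -12/13 -5/13 -6; 0 0 1]
T4·…·T1 = [-19/13 -22/13 -11; -12/13 -5/13 -6; 0 0 1]
T5·…·T1 = [19/13 22/13 11; -12/13 -5/13 -6; 0 0 1]
det M = 1; M⁻¹ = [-5/13 -22/13 -77/13; 12/13 19/13 -18/13; 0 0 1]
M⁻¹ · (151/13, -175/26)ᵀ = (1, -1/2)ᵀ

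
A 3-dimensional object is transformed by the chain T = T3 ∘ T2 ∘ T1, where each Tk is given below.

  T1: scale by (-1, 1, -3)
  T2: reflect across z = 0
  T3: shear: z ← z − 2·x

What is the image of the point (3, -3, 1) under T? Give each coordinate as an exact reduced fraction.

T1 scale by (-1, 1, -3): (3, -3, 1) → (-3, -3, -3)
T2 reflect across z = 0: (-3, -3, -3) → (-3, -3, 3)
T3 shear: z ← z − 2·x: (-3, -3, 3) → (-3, -3, 9)

T(p) = (-3, -3, 9)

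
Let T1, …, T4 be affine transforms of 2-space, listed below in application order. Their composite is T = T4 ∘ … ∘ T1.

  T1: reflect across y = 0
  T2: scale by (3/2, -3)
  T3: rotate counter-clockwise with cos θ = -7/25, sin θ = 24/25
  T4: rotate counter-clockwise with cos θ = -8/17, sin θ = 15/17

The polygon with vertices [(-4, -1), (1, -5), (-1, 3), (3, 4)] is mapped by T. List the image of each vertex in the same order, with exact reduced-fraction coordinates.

T1 reflect across y = 0: (-4, -1) → (-4, 1); (1, -5) → (1, 5); (-1, 3) → (-1, -3); (3, 4) → (3, -4)
T2 scale by (3/2, -3): (-4, 1) → (-6, -3); (1, 5) → (3/2, -15); (-1, -3) → (-3/2, 9); (3, -4) → (9/2, 12)
T3 rotate counter-clockwise with cos θ = -7/25, sin θ = 24/25: (-6, -3) → (114/25, -123/25); (3/2, -15) → (699/50, 141/25); (-3/2, 9) → (-411/50, -99/25); (9/2, 12) → (-639/50, 24/25)
T4 rotate counter-clockwise with cos θ = -8/17, sin θ = 15/17: (114/25, -123/25) → (933/425, 2694/425); (699/50, 141/25) → (-4911/425, 8229/850); (-411/50, -99/25) → (3129/425, -4581/850); (-639/50, 24/25) → (2196/425, -9969/850)

image vertices: (933/425, 2694/425), (-4911/425, 8229/850), (3129/425, -4581/850), (2196/425, -9969/850)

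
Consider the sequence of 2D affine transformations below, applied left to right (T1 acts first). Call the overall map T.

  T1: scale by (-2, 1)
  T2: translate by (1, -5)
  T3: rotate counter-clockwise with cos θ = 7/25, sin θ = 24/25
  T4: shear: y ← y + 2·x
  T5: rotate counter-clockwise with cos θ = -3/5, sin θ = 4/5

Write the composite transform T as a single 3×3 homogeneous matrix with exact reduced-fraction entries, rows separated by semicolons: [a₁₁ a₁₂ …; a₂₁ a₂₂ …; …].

T1 = [-2 0 0; 0 1 0; 0 0 1]
T2·T1 = [-2 0 1; 0 1 -5; 0 0 1]
T3·…·T1 = [-14/25 -24/25 127/25; -48/25 7/25 -11/25; 0 0 1]
T4·…·T1 = [-14/25 -24/25 127/25; -76/25 -41/25 243/25; 0 0 1]
T5·…·T1 = [346/125 236/125 -1353/125; 172/125 27/125 -221/125; 0 0 1]

T = [346/125 236/125 -1353/125; 172/125 27/125 -221/125; 0 0 1]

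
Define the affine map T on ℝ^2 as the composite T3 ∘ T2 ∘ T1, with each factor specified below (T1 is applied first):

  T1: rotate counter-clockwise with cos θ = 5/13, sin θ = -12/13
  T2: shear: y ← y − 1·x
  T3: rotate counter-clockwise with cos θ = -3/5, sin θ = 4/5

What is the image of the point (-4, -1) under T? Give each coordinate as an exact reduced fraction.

T(p) = (-204/65, -353/65)

T1 rotate counter-clockwise with cos θ = 5/13, sin θ = -12/13: (-4, -1) → (-32/13, 43/13)
T2 shear: y ← y − 1·x: (-32/13, 43/13) → (-32/13, 75/13)
T3 rotate counter-clockwise with cos θ = -3/5, sin θ = 4/5: (-32/13, 75/13) → (-204/65, -353/65)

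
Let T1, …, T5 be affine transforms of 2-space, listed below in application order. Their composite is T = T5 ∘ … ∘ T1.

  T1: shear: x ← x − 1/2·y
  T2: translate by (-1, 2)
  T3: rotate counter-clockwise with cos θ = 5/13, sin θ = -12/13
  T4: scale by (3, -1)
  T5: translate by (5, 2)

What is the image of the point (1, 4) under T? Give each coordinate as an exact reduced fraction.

T1 shear: x ← x − 1/2·y: (1, 4) → (-1, 4)
T2 translate by (-1, 2): (-1, 4) → (-2, 6)
T3 rotate counter-clockwise with cos θ = 5/13, sin θ = -12/13: (-2, 6) → (62/13, 54/13)
T4 scale by (3, -1): (62/13, 54/13) → (186/13, -54/13)
T5 translate by (5, 2): (186/13, -54/13) → (251/13, -28/13)

T(p) = (251/13, -28/13)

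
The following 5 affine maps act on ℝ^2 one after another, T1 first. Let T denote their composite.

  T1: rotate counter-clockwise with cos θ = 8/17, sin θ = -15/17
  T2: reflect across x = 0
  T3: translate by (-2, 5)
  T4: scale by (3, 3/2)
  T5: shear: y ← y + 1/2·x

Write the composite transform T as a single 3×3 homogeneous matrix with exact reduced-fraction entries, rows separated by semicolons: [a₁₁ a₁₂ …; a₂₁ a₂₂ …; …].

T1 = [8/17 15/17 0; -15/17 8/17 0; 0 0 1]
T2·T1 = [-8/17 -15/17 0; -15/17 8/17 0; 0 0 1]
T3·…·T1 = [-8/17 -15/17 -2; -15/17 8/17 5; 0 0 1]
T4·…·T1 = [-24/17 -45/17 -6; -45/34 12/17 15/2; 0 0 1]
T5·…·T1 = [-24/17 -45/17 -6; -69/34 -21/34 9/2; 0 0 1]

T = [-24/17 -45/17 -6; -69/34 -21/34 9/2; 0 0 1]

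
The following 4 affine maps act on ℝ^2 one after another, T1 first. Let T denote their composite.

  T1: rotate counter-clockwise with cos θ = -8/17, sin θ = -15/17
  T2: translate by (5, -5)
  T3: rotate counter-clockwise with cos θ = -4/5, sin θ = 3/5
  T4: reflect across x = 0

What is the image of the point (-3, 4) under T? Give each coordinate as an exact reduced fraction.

T1 rotate counter-clockwise with cos θ = -8/17, sin θ = -15/17: (-3, 4) → (84/17, 13/17)
T2 translate by (5, -5): (84/17, 13/17) → (169/17, -72/17)
T3 rotate counter-clockwise with cos θ = -4/5, sin θ = 3/5: (169/17, -72/17) → (-92/17, 159/17)
T4 reflect across x = 0: (-92/17, 159/17) → (92/17, 159/17)

T(p) = (92/17, 159/17)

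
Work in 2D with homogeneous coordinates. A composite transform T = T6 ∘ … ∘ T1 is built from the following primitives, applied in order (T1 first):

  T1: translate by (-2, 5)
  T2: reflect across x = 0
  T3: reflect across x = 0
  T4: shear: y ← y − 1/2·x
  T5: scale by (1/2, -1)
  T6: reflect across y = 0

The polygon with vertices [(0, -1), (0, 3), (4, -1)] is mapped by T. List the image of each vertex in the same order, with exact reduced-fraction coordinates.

T1 translate by (-2, 5): (0, -1) → (-2, 4); (0, 3) → (-2, 8); (4, -1) → (2, 4)
T2 reflect across x = 0: (-2, 4) → (2, 4); (-2, 8) → (2, 8); (2, 4) → (-2, 4)
T3 reflect across x = 0: (2, 4) → (-2, 4); (2, 8) → (-2, 8); (-2, 4) → (2, 4)
T4 shear: y ← y − 1/2·x: (-2, 4) → (-2, 5); (-2, 8) → (-2, 9); (2, 4) → (2, 3)
T5 scale by (1/2, -1): (-2, 5) → (-1, -5); (-2, 9) → (-1, -9); (2, 3) → (1, -3)
T6 reflect across y = 0: (-1, -5) → (-1, 5); (-1, -9) → (-1, 9); (1, -3) → (1, 3)

image vertices: (-1, 5), (-1, 9), (1, 3)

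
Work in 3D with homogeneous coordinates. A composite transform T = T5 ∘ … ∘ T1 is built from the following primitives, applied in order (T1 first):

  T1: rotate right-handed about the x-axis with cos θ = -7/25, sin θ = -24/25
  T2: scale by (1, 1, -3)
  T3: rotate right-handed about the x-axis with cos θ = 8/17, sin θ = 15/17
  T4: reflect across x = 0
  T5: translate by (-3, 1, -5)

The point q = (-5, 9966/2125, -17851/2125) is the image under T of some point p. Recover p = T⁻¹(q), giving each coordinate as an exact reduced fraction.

T1 = [1 0 0 0; 0 -7/25 24/25 0; 0 -24/25 -7/25 0; 0 0 0 1]
T2·T1 = [1 0 0 0; 0 -7/25 24/25 0; 0 72/25 21/25 0; 0 0 0 1]
T3·…·T1 = [1 0 0 0; 0 -1136/425 -123/425 0; 0 471/425 528/425 0; 0 0 0 1]
T4·…·T1 = [-1 0 0 0; 0 -1136/425 -123/425 0; 0 471/425 528/425 0; 0 0 0 1]
T5·…·T1 = [-1 0 0 -3; 0 -1136/425 -123/425 1; 0 471/425 528/425 -5; 0 0 0 1]
det M = 3; M⁻¹ = [-1 0 0 -3; 0 -176/425 -41/425 -29/425; 0 157/425 1136/1275 5209/1275; 0 0 0 1]
M⁻¹ · (-5, 9966/2125, -17851/2125)ᵀ = (2, -6/5, -5/3)ᵀ

p = (2, -6/5, -5/3)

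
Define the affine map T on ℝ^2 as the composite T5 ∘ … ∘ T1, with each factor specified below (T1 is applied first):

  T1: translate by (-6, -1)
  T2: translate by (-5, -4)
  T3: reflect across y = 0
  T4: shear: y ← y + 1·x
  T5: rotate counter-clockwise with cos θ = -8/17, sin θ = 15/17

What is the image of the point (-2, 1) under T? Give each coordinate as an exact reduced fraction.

T(p) = (239/17, -123/17)

T1 translate by (-6, -1): (-2, 1) → (-8, 0)
T2 translate by (-5, -4): (-8, 0) → (-13, -4)
T3 reflect across y = 0: (-13, -4) → (-13, 4)
T4 shear: y ← y + 1·x: (-13, 4) → (-13, -9)
T5 rotate counter-clockwise with cos θ = -8/17, sin θ = 15/17: (-13, -9) → (239/17, -123/17)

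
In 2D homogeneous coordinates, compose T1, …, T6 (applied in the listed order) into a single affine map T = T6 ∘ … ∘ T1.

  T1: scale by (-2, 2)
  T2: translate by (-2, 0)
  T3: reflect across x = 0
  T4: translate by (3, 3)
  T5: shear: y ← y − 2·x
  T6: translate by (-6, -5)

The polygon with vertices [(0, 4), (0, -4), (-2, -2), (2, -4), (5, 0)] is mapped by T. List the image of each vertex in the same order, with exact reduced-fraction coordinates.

image vertices: (-1, -4), (-1, -20), (-5, -8), (3, -28), (9, -32)

T1 scale by (-2, 2): (0, 4) → (0, 8); (0, -4) → (0, -8); (-2, -2) → (4, -4); (2, -4) → (-4, -8); (5, 0) → (-10, 0)
T2 translate by (-2, 0): (0, 8) → (-2, 8); (0, -8) → (-2, -8); (4, -4) → (2, -4); (-4, -8) → (-6, -8); (-10, 0) → (-12, 0)
T3 reflect across x = 0: (-2, 8) → (2, 8); (-2, -8) → (2, -8); (2, -4) → (-2, -4); (-6, -8) → (6, -8); (-12, 0) → (12, 0)
T4 translate by (3, 3): (2, 8) → (5, 11); (2, -8) → (5, -5); (-2, -4) → (1, -1); (6, -8) → (9, -5); (12, 0) → (15, 3)
T5 shear: y ← y − 2·x: (5, 11) → (5, 1); (5, -5) → (5, -15); (1, -1) → (1, -3); (9, -5) → (9, -23); (15, 3) → (15, -27)
T6 translate by (-6, -5): (5, 1) → (-1, -4); (5, -15) → (-1, -20); (1, -3) → (-5, -8); (9, -23) → (3, -28); (15, -27) → (9, -32)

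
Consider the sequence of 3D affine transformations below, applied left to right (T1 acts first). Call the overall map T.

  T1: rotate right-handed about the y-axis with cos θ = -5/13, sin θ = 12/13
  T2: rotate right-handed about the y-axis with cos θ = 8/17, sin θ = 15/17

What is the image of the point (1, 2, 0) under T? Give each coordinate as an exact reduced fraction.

T(p) = (-220/221, 2, -21/221)

T1 rotate right-handed about the y-axis with cos θ = -5/13, sin θ = 12/13: (1, 2, 0) → (-5/13, 2, -12/13)
T2 rotate right-handed about the y-axis with cos θ = 8/17, sin θ = 15/17: (-5/13, 2, -12/13) → (-220/221, 2, -21/221)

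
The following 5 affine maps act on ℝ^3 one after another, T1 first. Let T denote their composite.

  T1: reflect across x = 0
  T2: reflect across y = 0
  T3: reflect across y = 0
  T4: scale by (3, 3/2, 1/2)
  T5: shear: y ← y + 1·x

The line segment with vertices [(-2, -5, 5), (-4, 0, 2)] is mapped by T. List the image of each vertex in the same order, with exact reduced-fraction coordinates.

T1 reflect across x = 0: (-2, -5, 5) → (2, -5, 5); (-4, 0, 2) → (4, 0, 2)
T2 reflect across y = 0: (2, -5, 5) → (2, 5, 5); (4, 0, 2) → (4, 0, 2)
T3 reflect across y = 0: (2, 5, 5) → (2, -5, 5); (4, 0, 2) → (4, 0, 2)
T4 scale by (3, 3/2, 1/2): (2, -5, 5) → (6, -15/2, 5/2); (4, 0, 2) → (12, 0, 1)
T5 shear: y ← y + 1·x: (6, -15/2, 5/2) → (6, -3/2, 5/2); (12, 0, 1) → (12, 12, 1)

image vertices: (6, -3/2, 5/2), (12, 12, 1)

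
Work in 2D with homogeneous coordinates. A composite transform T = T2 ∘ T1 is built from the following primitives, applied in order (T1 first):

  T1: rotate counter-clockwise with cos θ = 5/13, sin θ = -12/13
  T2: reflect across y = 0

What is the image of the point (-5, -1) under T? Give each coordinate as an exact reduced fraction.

T(p) = (-37/13, -55/13)

T1 rotate counter-clockwise with cos θ = 5/13, sin θ = -12/13: (-5, -1) → (-37/13, 55/13)
T2 reflect across y = 0: (-37/13, 55/13) → (-37/13, -55/13)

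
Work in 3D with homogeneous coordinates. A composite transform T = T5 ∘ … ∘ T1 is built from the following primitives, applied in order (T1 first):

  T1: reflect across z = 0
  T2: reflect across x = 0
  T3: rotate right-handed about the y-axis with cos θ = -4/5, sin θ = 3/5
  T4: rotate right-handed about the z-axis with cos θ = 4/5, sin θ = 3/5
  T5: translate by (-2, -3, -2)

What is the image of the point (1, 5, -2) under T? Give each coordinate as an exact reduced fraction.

T1 reflect across z = 0: (1, 5, -2) → (1, 5, 2)
T2 reflect across x = 0: (1, 5, 2) → (-1, 5, 2)
T3 rotate right-handed about the y-axis with cos θ = -4/5, sin θ = 3/5: (-1, 5, 2) → (2, 5, -1)
T4 rotate right-handed about the z-axis with cos θ = 4/5, sin θ = 3/5: (2, 5, -1) → (-7/5, 26/5, -1)
T5 translate by (-2, -3, -2): (-7/5, 26/5, -1) → (-17/5, 11/5, -3)

T(p) = (-17/5, 11/5, -3)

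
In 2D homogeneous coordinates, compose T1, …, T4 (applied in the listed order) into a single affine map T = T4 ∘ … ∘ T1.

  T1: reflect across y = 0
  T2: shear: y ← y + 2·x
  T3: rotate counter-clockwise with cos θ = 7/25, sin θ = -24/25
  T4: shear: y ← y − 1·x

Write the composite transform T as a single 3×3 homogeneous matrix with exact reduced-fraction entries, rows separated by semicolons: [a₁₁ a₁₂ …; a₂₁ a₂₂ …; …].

T1 = [1 0 0; 0 -1 0; 0 0 1]
T2·T1 = [1 0 0; 2 -1 0; 0 0 1]
T3·…·T1 = [11/5 -24/25 0; -2/5 -7/25 0; 0 0 1]
T4·…·T1 = [11/5 -24/25 0; -13/5 17/25 0; 0 0 1]

T = [11/5 -24/25 0; -13/5 17/25 0; 0 0 1]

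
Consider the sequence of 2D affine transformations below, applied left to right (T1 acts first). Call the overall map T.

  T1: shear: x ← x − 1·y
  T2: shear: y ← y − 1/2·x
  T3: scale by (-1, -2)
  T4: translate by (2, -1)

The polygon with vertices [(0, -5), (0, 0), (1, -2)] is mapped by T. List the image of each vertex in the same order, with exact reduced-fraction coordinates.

image vertices: (-3, 14), (2, -1), (-1, 6)

T1 shear: x ← x − 1·y: (0, -5) → (5, -5); (0, 0) → (0, 0); (1, -2) → (3, -2)
T2 shear: y ← y − 1/2·x: (5, -5) → (5, -15/2); (0, 0) → (0, 0); (3, -2) → (3, -7/2)
T3 scale by (-1, -2): (5, -15/2) → (-5, 15); (0, 0) → (0, 0); (3, -7/2) → (-3, 7)
T4 translate by (2, -1): (-5, 15) → (-3, 14); (0, 0) → (2, -1); (-3, 7) → (-1, 6)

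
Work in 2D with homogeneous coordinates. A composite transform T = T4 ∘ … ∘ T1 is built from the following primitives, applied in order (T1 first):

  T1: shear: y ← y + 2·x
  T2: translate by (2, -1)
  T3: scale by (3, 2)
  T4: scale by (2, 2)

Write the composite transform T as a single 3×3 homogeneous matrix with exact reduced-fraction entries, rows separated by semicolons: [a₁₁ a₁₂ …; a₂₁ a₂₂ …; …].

T = [6 0 12; 8 4 -4; 0 0 1]

T1 = [1 0 0; 2 1 0; 0 0 1]
T2·T1 = [1 0 2; 2 1 -1; 0 0 1]
T3·…·T1 = [3 0 6; 4 2 -2; 0 0 1]
T4·…·T1 = [6 0 12; 8 4 -4; 0 0 1]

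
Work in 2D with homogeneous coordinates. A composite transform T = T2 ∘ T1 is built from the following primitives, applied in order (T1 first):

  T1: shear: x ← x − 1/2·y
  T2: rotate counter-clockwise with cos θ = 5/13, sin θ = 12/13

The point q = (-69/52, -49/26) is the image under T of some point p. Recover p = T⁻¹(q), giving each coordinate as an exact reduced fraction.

p = (-2, 1/2)

T1 = [1 -1/2 0; 0 1 0; 0 0 1]
T2·T1 = [5/13 -29/26 0; 12/13 -1/13 0; 0 0 1]
det M = 1; M⁻¹ = [-1/13 29/26 0; -12/13 5/13 0; 0 0 1]
M⁻¹ · (-69/52, -49/26)ᵀ = (-2, 1/2)ᵀ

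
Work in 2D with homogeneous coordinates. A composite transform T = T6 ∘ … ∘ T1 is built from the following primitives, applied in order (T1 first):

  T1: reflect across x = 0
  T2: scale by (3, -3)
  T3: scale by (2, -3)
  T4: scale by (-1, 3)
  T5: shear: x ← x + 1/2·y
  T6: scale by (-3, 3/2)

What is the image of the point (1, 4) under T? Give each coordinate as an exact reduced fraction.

T1 reflect across x = 0: (1, 4) → (-1, 4)
T2 scale by (3, -3): (-1, 4) → (-3, -12)
T3 scale by (2, -3): (-3, -12) → (-6, 36)
T4 scale by (-1, 3): (-6, 36) → (6, 108)
T5 shear: x ← x + 1/2·y: (6, 108) → (60, 108)
T6 scale by (-3, 3/2): (60, 108) → (-180, 162)

T(p) = (-180, 162)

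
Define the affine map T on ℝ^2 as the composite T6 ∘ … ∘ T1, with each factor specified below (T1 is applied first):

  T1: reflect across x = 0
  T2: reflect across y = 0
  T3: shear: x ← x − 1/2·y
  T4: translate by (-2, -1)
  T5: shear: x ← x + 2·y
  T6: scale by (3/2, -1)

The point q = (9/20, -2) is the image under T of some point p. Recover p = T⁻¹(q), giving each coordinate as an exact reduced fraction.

T1 = [-1 0 0; 0 1 0; 0 0 1]
T2·T1 = [-1 0 0; 0 -1 0; 0 0 1]
T3·…·T1 = [-1 1/2 0; 0 -1 0; 0 0 1]
T4·…·T1 = [-1 1/2 -2; 0 -1 -1; 0 0 1]
T5·…·T1 = [-1 -3/2 -4; 0 -1 -1; 0 0 1]
T6·…·T1 = [-3/2 -9/4 -6; 0 1 1; 0 0 1]
det M = -3/2; M⁻¹ = [-2/3 -3/2 -5/2; 0 1 -1; 0 0 1]
M⁻¹ · (9/20, -2)ᵀ = (1/5, -3)ᵀ

p = (1/5, -3)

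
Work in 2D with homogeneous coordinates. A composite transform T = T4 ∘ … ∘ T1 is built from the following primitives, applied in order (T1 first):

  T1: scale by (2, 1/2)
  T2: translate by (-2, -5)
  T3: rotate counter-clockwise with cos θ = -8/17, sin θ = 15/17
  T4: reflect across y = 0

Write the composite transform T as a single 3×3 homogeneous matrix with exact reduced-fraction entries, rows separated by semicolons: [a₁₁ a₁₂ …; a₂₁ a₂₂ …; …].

T = [-16/17 -15/34 91/17; -30/17 4/17 -10/17; 0 0 1]

T1 = [2 0 0; 0 1/2 0; 0 0 1]
T2·T1 = [2 0 -2; 0 1/2 -5; 0 0 1]
T3·…·T1 = [-16/17 -15/34 91/17; 30/17 -4/17 10/17; 0 0 1]
T4·…·T1 = [-16/17 -15/34 91/17; -30/17 4/17 -10/17; 0 0 1]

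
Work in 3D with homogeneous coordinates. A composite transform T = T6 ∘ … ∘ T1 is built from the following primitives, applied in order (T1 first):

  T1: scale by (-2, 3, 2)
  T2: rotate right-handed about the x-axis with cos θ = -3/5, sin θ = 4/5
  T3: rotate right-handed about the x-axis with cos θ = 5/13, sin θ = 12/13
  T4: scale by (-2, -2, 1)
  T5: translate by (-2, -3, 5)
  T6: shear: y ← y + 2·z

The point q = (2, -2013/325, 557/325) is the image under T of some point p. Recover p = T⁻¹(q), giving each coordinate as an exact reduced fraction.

T1 = [-2 0 0 0; 0 3 0 0; 0 0 2 0; 0 0 0 1]
T2·T1 = [-2 0 0 0; 0 -9/5 -8/5 0; 0 12/5 -6/5 0; 0 0 0 1]
T3·…·T1 = [-2 0 0 0; 0 -189/65 32/65 0; 0 -48/65 -126/65 0; 0 0 0 1]
T4·…·T1 = [4 0 0 0; 0 378/65 -64/65 0; 0 -48/65 -126/65 0; 0 0 0 1]
T5·…·T1 = [4 0 0 -2; 0 378/65 -64/65 -3; 0 -48/65 -126/65 5; 0 0 0 1]
T6·…·T1 = [4 0 0 -2; 0 282/65 -316/65 7; 0 -48/65 -126/65 5; 0 0 0 1]
det M = -48; M⁻¹ = [1/4 0 0 1/2; 0 21/130 -79/195 349/390; 0 -4/65 -47/130 291/130; 0 0 0 1]
M⁻¹ · (2, -2013/325, 557/325)ᵀ = (1, -4/5, 2)ᵀ

p = (1, -4/5, 2)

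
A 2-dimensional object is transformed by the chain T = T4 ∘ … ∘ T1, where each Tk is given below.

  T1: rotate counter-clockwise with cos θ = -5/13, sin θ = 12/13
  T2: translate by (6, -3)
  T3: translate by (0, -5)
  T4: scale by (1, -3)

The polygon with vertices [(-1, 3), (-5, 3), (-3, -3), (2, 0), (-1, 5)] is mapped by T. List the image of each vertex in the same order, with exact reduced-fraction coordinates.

T1 rotate counter-clockwise with cos θ = -5/13, sin θ = 12/13: (-1, 3) → (-31/13, -27/13); (-5, 3) → (-11/13, -75/13); (-3, -3) → (51/13, -21/13); (2, 0) → (-10/13, 24/13); (-1, 5) → (-55/13, -37/13)
T2 translate by (6, -3): (-31/13, -27/13) → (47/13, -66/13); (-11/13, -75/13) → (67/13, -114/13); (51/13, -21/13) → (129/13, -60/13); (-10/13, 24/13) → (68/13, -15/13); (-55/13, -37/13) → (23/13, -76/13)
T3 translate by (0, -5): (47/13, -66/13) → (47/13, -131/13); (67/13, -114/13) → (67/13, -179/13); (129/13, -60/13) → (129/13, -125/13); (68/13, -15/13) → (68/13, -80/13); (23/13, -76/13) → (23/13, -141/13)
T4 scale by (1, -3): (47/13, -131/13) → (47/13, 393/13); (67/13, -179/13) → (67/13, 537/13); (129/13, -125/13) → (129/13, 375/13); (68/13, -80/13) → (68/13, 240/13); (23/13, -141/13) → (23/13, 423/13)

image vertices: (47/13, 393/13), (67/13, 537/13), (129/13, 375/13), (68/13, 240/13), (23/13, 423/13)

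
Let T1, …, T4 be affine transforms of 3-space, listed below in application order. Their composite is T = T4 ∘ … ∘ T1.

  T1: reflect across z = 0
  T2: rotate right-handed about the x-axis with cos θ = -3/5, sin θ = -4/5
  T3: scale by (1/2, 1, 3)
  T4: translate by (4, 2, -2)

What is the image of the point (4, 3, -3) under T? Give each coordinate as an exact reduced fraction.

T(p) = (6, 13/5, -73/5)

T1 reflect across z = 0: (4, 3, -3) → (4, 3, 3)
T2 rotate right-handed about the x-axis with cos θ = -3/5, sin θ = -4/5: (4, 3, 3) → (4, 3/5, -21/5)
T3 scale by (1/2, 1, 3): (4, 3/5, -21/5) → (2, 3/5, -63/5)
T4 translate by (4, 2, -2): (2, 3/5, -63/5) → (6, 13/5, -73/5)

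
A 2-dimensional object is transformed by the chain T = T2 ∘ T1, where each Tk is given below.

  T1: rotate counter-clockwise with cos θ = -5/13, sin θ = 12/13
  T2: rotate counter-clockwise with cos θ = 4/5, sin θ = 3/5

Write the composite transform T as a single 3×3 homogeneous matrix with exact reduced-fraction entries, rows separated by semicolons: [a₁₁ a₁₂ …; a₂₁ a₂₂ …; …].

T1 = [-5/13 -12/13 0; 12/13 -5/13 0; 0 0 1]
T2·T1 = [-56/65 -33/65 0; 33/65 -56/65 0; 0 0 1]

T = [-56/65 -33/65 0; 33/65 -56/65 0; 0 0 1]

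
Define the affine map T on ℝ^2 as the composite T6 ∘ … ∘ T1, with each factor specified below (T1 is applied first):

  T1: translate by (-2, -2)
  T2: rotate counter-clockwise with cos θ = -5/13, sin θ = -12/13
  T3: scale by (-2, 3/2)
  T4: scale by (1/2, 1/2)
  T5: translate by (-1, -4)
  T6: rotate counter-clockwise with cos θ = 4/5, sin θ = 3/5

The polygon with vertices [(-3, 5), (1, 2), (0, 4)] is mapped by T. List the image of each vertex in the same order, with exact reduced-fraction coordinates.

T1 translate by (-2, -2): (-3, 5) → (-5, 3); (1, 2) → (-1, 0); (0, 4) → (-2, 2)
T2 rotate counter-clockwise with cos θ = -5/13, sin θ = -12/13: (-5, 3) → (61/13, 45/13); (-1, 0) → (5/13, 12/13); (-2, 2) → (34/13, 14/13)
T3 scale by (-2, 3/2): (61/13, 45/13) → (-122/13, 135/26); (5/13, 12/13) → (-10/13, 18/13); (34/13, 14/13) → (-68/13, 21/13)
T4 scale by (1/2, 1/2): (-122/13, 135/26) → (-61/13, 135/52); (-10/13, 18/13) → (-5/13, 9/13); (-68/13, 21/13) → (-34/13, 21/26)
T5 translate by (-1, -4): (-61/13, 135/52) → (-74/13, -73/52); (-5/13, 9/13) → (-18/13, -43/13); (-34/13, 21/26) → (-47/13, -83/26)
T6 rotate counter-clockwise with cos θ = 4/5, sin θ = 3/5: (-74/13, -73/52) → (-193/52, -59/13); (-18/13, -43/13) → (57/65, -226/65); (-47/13, -83/26) → (-127/130, -307/65)

image vertices: (-193/52, -59/13), (57/65, -226/65), (-127/130, -307/65)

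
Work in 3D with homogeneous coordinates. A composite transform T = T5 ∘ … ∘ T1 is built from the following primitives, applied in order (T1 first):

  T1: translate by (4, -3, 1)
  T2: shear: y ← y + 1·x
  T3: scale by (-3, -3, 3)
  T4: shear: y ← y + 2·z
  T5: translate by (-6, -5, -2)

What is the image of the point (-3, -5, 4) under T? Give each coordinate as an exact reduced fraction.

T(p) = (-9, 46, 13)

T1 translate by (4, -3, 1): (-3, -5, 4) → (1, -8, 5)
T2 shear: y ← y + 1·x: (1, -8, 5) → (1, -7, 5)
T3 scale by (-3, -3, 3): (1, -7, 5) → (-3, 21, 15)
T4 shear: y ← y + 2·z: (-3, 21, 15) → (-3, 51, 15)
T5 translate by (-6, -5, -2): (-3, 51, 15) → (-9, 46, 13)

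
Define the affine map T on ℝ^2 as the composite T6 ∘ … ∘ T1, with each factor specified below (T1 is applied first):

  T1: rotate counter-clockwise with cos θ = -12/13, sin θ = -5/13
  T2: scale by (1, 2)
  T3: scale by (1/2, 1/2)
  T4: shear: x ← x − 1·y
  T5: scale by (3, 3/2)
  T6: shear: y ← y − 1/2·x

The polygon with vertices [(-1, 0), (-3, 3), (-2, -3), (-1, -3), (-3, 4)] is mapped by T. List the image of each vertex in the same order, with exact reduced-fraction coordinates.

image vertices: (3/13, 6/13), (279/26, -405/52), (-249/26, 525/52), (-255/26, 501/52), (183/13, -141/13)

T1 rotate counter-clockwise with cos θ = -12/13, sin θ = -5/13: (-1, 0) → (12/13, 5/13); (-3, 3) → (51/13, -21/13); (-2, -3) → (9/13, 46/13); (-1, -3) → (-3/13, 41/13); (-3, 4) → (56/13, -33/13)
T2 scale by (1, 2): (12/13, 5/13) → (12/13, 10/13); (51/13, -21/13) → (51/13, -42/13); (9/13, 46/13) → (9/13, 92/13); (-3/13, 41/13) → (-3/13, 82/13); (56/13, -33/13) → (56/13, -66/13)
T3 scale by (1/2, 1/2): (12/13, 10/13) → (6/13, 5/13); (51/13, -42/13) → (51/26, -21/13); (9/13, 92/13) → (9/26, 46/13); (-3/13, 82/13) → (-3/26, 41/13); (56/13, -66/13) → (28/13, -33/13)
T4 shear: x ← x − 1·y: (6/13, 5/13) → (1/13, 5/13); (51/26, -21/13) → (93/26, -21/13); (9/26, 46/13) → (-83/26, 46/13); (-3/26, 41/13) → (-85/26, 41/13); (28/13, -33/13) → (61/13, -33/13)
T5 scale by (3, 3/2): (1/13, 5/13) → (3/13, 15/26); (93/26, -21/13) → (279/26, -63/26); (-83/26, 46/13) → (-249/26, 69/13); (-85/26, 41/13) → (-255/26, 123/26); (61/13, -33/13) → (183/13, -99/26)
T6 shear: y ← y − 1/2·x: (3/13, 15/26) → (3/13, 6/13); (279/26, -63/26) → (279/26, -405/52); (-249/26, 69/13) → (-249/26, 525/52); (-255/26, 123/26) → (-255/26, 501/52); (183/13, -99/26) → (183/13, -141/13)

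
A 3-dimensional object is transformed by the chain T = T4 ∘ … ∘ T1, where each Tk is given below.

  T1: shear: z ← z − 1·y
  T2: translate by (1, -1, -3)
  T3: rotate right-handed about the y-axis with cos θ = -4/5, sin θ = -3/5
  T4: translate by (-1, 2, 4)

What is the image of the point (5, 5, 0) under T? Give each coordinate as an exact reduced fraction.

T(p) = (-1, 6, 14)

T1 shear: z ← z − 1·y: (5, 5, 0) → (5, 5, -5)
T2 translate by (1, -1, -3): (5, 5, -5) → (6, 4, -8)
T3 rotate right-handed about the y-axis with cos θ = -4/5, sin θ = -3/5: (6, 4, -8) → (0, 4, 10)
T4 translate by (-1, 2, 4): (0, 4, 10) → (-1, 6, 14)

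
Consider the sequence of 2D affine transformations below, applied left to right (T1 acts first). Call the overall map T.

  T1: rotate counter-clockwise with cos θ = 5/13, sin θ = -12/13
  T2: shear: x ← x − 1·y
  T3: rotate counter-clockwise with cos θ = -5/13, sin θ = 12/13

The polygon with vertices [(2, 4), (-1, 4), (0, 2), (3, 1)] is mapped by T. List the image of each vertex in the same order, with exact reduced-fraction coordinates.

image vertices: (-262/169, 764/169), (-439/169, -28/169), (-190/169, 118/169), (82/169, 851/169)

T1 rotate counter-clockwise with cos θ = 5/13, sin θ = -12/13: (2, 4) → (58/13, -4/13); (-1, 4) → (43/13, 32/13); (0, 2) → (24/13, 10/13); (3, 1) → (27/13, -31/13)
T2 shear: x ← x − 1·y: (58/13, -4/13) → (62/13, -4/13); (43/13, 32/13) → (11/13, 32/13); (24/13, 10/13) → (14/13, 10/13); (27/13, -31/13) → (58/13, -31/13)
T3 rotate counter-clockwise with cos θ = -5/13, sin θ = 12/13: (62/13, -4/13) → (-262/169, 764/169); (11/13, 32/13) → (-439/169, -28/169); (14/13, 10/13) → (-190/169, 118/169); (58/13, -31/13) → (82/169, 851/169)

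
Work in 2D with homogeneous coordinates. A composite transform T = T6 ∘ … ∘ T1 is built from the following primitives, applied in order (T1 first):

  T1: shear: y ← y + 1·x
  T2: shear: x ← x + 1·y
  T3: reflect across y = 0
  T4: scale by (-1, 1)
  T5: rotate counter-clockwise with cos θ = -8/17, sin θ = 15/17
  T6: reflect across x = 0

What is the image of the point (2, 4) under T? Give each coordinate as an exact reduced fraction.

T(p) = (-154/17, -72/17)

T1 shear: y ← y + 1·x: (2, 4) → (2, 6)
T2 shear: x ← x + 1·y: (2, 6) → (8, 6)
T3 reflect across y = 0: (8, 6) → (8, -6)
T4 scale by (-1, 1): (8, -6) → (-8, -6)
T5 rotate counter-clockwise with cos θ = -8/17, sin θ = 15/17: (-8, -6) → (154/17, -72/17)
T6 reflect across x = 0: (154/17, -72/17) → (-154/17, -72/17)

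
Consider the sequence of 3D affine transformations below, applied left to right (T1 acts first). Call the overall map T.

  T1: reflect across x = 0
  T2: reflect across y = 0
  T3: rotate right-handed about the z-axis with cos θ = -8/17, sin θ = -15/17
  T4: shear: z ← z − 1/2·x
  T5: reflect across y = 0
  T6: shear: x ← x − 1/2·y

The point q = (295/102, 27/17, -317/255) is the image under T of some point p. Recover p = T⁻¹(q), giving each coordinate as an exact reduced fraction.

p = (1/3, -4, 3/5)

T1 = [-1 0 0 0; 0 1 0 0; 0 0 1 0; 0 0 0 1]
T2·T1 = [-1 0 0 0; 0 -1 0 0; 0 0 1 0; 0 0 0 1]
T3·…·T1 = [8/17 -15/17 0 0; 15/17 8/17 0 0; 0 0 1 0; 0 0 0 1]
T4·…·T1 = [8/17 -15/17 0 0; 15/17 8/17 0 0; -4/17 15/34 1 0; 0 0 0 1]
T5·…·T1 = [8/17 -15/17 0 0; -15/17 -8/17 0 0; -4/17 15/34 1 0; 0 0 0 1]
T6·…·T1 = [31/34 -11/17 0 0; -15/17 -8/17 0 0; -4/17 15/34 1 0; 0 0 0 1]
det M = -1; M⁻¹ = [8/17 -11/17 0 0; -15/17 -31/34 0 0; 1/2 1/4 1 0; 0 0 0 1]
M⁻¹ · (295/102, 27/17, -317/255)ᵀ = (1/3, -4, 3/5)ᵀ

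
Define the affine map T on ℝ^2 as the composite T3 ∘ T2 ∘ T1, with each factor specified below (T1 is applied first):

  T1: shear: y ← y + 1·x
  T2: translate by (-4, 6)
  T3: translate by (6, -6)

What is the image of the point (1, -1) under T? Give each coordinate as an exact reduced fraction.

T(p) = (3, 0)

T1 shear: y ← y + 1·x: (1, -1) → (1, 0)
T2 translate by (-4, 6): (1, 0) → (-3, 6)
T3 translate by (6, -6): (-3, 6) → (3, 0)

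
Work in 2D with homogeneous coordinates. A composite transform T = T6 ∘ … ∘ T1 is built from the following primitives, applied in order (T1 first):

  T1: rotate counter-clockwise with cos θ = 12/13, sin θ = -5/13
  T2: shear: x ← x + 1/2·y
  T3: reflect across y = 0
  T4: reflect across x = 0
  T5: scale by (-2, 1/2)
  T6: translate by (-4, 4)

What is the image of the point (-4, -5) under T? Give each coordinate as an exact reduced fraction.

T1 rotate counter-clockwise with cos θ = 12/13, sin θ = -5/13: (-4, -5) → (-73/13, -40/13)
T2 shear: x ← x + 1/2·y: (-73/13, -40/13) → (-93/13, -40/13)
T3 reflect across y = 0: (-93/13, -40/13) → (-93/13, 40/13)
T4 reflect across x = 0: (-93/13, 40/13) → (93/13, 40/13)
T5 scale by (-2, 1/2): (93/13, 40/13) → (-186/13, 20/13)
T6 translate by (-4, 4): (-186/13, 20/13) → (-238/13, 72/13)

T(p) = (-238/13, 72/13)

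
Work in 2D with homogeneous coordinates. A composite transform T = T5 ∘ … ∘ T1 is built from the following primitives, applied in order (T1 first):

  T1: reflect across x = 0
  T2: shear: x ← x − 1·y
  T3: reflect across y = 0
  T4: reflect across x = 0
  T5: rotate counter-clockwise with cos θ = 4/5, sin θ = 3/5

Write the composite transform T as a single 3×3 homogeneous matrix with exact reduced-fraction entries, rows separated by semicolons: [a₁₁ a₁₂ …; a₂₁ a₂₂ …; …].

T = [4/5 7/5 0; 3/5 -1/5 0; 0 0 1]

T1 = [-1 0 0; 0 1 0; 0 0 1]
T2·T1 = [-1 -1 0; 0 1 0; 0 0 1]
T3·…·T1 = [-1 -1 0; 0 -1 0; 0 0 1]
T4·…·T1 = [1 1 0; 0 -1 0; 0 0 1]
T5·…·T1 = [4/5 7/5 0; 3/5 -1/5 0; 0 0 1]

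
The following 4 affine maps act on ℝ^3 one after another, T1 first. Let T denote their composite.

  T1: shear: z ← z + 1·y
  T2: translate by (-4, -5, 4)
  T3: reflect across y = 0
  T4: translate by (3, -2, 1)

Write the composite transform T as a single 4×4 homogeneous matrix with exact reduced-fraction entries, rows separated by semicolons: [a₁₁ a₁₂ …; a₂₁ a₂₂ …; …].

T = [1 0 0 -1; 0 -1 0 3; 0 1 1 5; 0 0 0 1]

T1 = [1 0 0 0; 0 1 0 0; 0 1 1 0; 0 0 0 1]
T2·T1 = [1 0 0 -4; 0 1 0 -5; 0 1 1 4; 0 0 0 1]
T3·…·T1 = [1 0 0 -4; 0 -1 0 5; 0 1 1 4; 0 0 0 1]
T4·…·T1 = [1 0 0 -1; 0 -1 0 3; 0 1 1 5; 0 0 0 1]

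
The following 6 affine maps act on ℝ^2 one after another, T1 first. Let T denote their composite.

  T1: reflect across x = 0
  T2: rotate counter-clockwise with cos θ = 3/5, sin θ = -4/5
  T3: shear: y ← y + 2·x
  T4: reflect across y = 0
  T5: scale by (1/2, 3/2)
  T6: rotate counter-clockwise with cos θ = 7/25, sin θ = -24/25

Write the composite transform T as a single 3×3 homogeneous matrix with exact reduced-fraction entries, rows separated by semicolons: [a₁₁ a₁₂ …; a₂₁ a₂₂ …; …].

T = [123/250 -382/125 0; 57/125 -327/250 0; 0 0 1]

T1 = [-1 0 0; 0 1 0; 0 0 1]
T2·T1 = [-3/5 4/5 0; 4/5 3/5 0; 0 0 1]
T3·…·T1 = [-3/5 4/5 0; -2/5 11/5 0; 0 0 1]
T4·…·T1 = [-3/5 4/5 0; 2/5 -11/5 0; 0 0 1]
T5·…·T1 = [-3/10 2/5 0; 3/5 -33/10 0; 0 0 1]
T6·…·T1 = [123/250 -382/125 0; 57/125 -327/250 0; 0 0 1]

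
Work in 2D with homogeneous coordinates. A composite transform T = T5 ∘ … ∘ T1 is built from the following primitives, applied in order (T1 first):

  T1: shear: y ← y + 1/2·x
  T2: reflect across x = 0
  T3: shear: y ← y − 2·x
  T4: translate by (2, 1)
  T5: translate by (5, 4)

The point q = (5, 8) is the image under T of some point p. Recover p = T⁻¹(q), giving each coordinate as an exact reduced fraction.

p = (2, -2)

T1 = [1 0 0; 1/2 1 0; 0 0 1]
T2·T1 = [-1 0 0; 1/2 1 0; 0 0 1]
T3·…·T1 = [-1 0 0; 5/2 1 0; 0 0 1]
T4·…·T1 = [-1 0 2; 5/2 1 1; 0 0 1]
T5·…·T1 = [-1 0 7; 5/2 1 5; 0 0 1]
det M = -1; M⁻¹ = [-1 0 7; 5/2 1 -45/2; 0 0 1]
M⁻¹ · (5, 8)ᵀ = (2, -2)ᵀ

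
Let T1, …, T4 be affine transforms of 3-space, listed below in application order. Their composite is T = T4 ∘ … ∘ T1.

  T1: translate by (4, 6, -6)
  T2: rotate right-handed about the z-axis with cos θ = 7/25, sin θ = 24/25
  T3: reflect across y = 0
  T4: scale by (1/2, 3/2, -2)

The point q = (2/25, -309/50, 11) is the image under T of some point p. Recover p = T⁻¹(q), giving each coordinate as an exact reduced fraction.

p = (0, -5, 1/2)

T1 = [1 0 0 4; 0 1 0 6; 0 0 1 -6; 0 0 0 1]
T2·T1 = [7/25 -24/25 0 -116/25; 24/25 7/25 0 138/25; 0 0 1 -6; 0 0 0 1]
T3·…·T1 = [7/25 -24/25 0 -116/25; -24/25 -7/25 0 -138/25; 0 0 1 -6; 0 0 0 1]
T4·…·T1 = [7/50 -12/25 0 -58/25; -36/25 -21/50 0 -207/25; 0 0 -2 12; 0 0 0 1]
det M = 3/2; M⁻¹ = [14/25 -16/25 0 -4; -48/25 -14/75 0 -6; 0 0 -1/2 6; 0 0 0 1]
M⁻¹ · (2/25, -309/50, 11)ᵀ = (0, -5, 1/2)ᵀ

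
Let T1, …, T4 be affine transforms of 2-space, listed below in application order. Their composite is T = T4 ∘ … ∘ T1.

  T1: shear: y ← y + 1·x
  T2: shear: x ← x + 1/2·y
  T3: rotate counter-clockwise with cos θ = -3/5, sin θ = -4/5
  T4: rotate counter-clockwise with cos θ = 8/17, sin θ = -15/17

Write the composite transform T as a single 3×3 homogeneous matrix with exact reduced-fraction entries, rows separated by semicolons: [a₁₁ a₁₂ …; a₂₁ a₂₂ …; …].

T1 = [1 0 0; 1 1 0; 0 0 1]
T2·T1 = [3/2 1/2 0; 1 1 0; 0 0 1]
T3·…·T1 = [-1/10 1/2 0; -9/5 -1 0; 0 0 1]
T4·…·T1 = [-139/85 -11/17 0; -129/170 -31/34 0; 0 0 1]

T = [-139/85 -11/17 0; -129/170 -31/34 0; 0 0 1]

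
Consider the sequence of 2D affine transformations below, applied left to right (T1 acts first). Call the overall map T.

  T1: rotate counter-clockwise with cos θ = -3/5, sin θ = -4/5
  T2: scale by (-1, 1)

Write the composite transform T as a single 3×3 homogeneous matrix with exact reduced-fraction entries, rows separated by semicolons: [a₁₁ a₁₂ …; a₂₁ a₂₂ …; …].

T = [3/5 -4/5 0; -4/5 -3/5 0; 0 0 1]

T1 = [-3/5 4/5 0; -4/5 -3/5 0; 0 0 1]
T2·T1 = [3/5 -4/5 0; -4/5 -3/5 0; 0 0 1]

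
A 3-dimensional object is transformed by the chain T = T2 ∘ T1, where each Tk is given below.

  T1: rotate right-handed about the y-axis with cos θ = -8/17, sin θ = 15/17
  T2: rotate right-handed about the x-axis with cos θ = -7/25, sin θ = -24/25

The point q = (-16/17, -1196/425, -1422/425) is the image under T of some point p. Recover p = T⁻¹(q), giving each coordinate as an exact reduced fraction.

p = (2, 4, 0)

T1 = [-8/17 0 15/17 0; 0 1 0 0; -15/17 0 -8/17 0; 0 0 0 1]
T2·T1 = [-8/17 0 15/17 0; -72/85 -7/25 -192/425 0; 21/85 -24/25 56/425 0; 0 0 0 1]
det M = 1; M⁻¹ = [-8/17 -72/85 21/85 0; 0 -7/25 -24/25 0; 15/17 -192/425 56/425 0; 0 0 0 1]
M⁻¹ · (-16/17, -1196/425, -1422/425)ᵀ = (2, 4, 0)ᵀ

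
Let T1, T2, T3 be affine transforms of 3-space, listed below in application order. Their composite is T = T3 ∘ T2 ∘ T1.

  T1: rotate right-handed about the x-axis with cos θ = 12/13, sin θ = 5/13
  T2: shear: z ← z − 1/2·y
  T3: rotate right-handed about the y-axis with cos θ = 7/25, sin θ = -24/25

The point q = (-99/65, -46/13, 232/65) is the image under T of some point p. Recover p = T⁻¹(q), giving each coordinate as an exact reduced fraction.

p = (3, -3, 2)

T1 = [1 0 0 0; 0 12/13 -5/13 0; 0 5/13 12/13 0; 0 0 0 1]
T2·T1 = [1 0 0 0; 0 12/13 -5/13 0; 0 -1/13 29/26 0; 0 0 0 1]
T3·…·T1 = [7/25 24/325 -348/325 0; 0 12/13 -5/13 0; 24/25 -7/325 203/650 0; 0 0 0 1]
det M = 1; M⁻¹ = [7/25 0 24/25 0; -24/65 29/26 7/65 0; -288/325 1/13 84/325 0; 0 0 0 1]
M⁻¹ · (-99/65, -46/13, 232/65)ᵀ = (3, -3, 2)ᵀ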